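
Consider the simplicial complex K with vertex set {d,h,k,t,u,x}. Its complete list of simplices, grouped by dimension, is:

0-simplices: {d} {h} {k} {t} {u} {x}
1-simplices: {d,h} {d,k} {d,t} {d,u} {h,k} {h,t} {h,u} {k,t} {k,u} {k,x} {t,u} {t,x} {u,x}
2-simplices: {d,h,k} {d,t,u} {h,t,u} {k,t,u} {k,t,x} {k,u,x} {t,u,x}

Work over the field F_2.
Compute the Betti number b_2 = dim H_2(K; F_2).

b_2=1

n_0=6 n_1=13 n_2=7  [Z2]
∂1: piv[dh,dk,dt,du,kx] rk=5  ker:hk,ht,hu,kt,ku,tu,tx,ux
∂2: piv[dhk,dtu,htu,ktu,ktx,kux] rk=6  ker:tux
b_2=(7−6)−0=1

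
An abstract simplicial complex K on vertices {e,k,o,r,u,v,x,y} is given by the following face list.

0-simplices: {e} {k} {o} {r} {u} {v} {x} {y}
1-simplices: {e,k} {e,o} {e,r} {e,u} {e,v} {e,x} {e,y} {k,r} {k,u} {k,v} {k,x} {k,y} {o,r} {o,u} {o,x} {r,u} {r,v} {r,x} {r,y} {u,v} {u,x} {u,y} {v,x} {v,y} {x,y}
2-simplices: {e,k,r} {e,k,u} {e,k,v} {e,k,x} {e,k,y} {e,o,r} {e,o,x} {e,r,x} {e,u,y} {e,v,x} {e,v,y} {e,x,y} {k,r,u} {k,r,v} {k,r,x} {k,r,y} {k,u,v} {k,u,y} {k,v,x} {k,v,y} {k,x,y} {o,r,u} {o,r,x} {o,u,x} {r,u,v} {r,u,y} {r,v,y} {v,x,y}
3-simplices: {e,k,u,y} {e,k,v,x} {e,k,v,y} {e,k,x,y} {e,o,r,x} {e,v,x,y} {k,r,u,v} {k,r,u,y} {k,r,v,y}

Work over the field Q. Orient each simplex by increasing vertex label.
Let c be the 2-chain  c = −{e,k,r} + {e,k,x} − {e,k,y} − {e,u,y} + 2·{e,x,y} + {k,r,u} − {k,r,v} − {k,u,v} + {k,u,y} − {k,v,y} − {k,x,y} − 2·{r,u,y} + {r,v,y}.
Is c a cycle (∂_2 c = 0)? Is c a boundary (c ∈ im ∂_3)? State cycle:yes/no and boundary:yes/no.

n_0=8 n_1=25 n_2=28 n_3=9  [Q]
∂1: piv[ek,eo,er,eu,ev,ex,ey] rk=7  ker:kr,ku,kv,kx,ky,or,ou,ox,ru,rv,rx,ry,uv,ux,uy,vx,vy,xy
∂2: piv[ekr,eku,ekv,ekx,eky,eor,eox,erx,euy,evx,evy,exy,kru,krv,kry,kuv,oru,oux] rk=18  ker:krx,kuy,kvx,kvy,kxy,orx,ruv,ruy,rvy,vxy
∂3: piv[ekuy,ekvx,ekvy,ekxy,eorx,evxy,kruv,kruy,krvy] rk=9
∂2c = −{e,k} + {e,r} − {e,u} + {e,x} − {k,r} − {k,u} + {k,v} − {r,u} + {r,y} − {u,v} − 2·{u,y} + {x,y}

cycle:no boundary:no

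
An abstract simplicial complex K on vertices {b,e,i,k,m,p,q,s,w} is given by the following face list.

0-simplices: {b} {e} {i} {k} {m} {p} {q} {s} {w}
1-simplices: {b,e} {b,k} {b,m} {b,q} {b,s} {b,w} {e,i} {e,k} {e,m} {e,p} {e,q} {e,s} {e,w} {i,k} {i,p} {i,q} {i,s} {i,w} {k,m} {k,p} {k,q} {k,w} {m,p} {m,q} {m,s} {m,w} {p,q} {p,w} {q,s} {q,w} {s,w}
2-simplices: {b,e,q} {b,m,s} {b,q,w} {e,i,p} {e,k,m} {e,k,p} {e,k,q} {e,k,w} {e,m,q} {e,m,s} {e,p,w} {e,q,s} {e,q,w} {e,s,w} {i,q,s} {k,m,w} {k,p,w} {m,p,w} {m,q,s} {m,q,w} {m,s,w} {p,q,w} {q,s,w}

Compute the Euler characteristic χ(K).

n_0=9 n_1=31 n_2=23
χ=+9−31+23=1

χ(K)=1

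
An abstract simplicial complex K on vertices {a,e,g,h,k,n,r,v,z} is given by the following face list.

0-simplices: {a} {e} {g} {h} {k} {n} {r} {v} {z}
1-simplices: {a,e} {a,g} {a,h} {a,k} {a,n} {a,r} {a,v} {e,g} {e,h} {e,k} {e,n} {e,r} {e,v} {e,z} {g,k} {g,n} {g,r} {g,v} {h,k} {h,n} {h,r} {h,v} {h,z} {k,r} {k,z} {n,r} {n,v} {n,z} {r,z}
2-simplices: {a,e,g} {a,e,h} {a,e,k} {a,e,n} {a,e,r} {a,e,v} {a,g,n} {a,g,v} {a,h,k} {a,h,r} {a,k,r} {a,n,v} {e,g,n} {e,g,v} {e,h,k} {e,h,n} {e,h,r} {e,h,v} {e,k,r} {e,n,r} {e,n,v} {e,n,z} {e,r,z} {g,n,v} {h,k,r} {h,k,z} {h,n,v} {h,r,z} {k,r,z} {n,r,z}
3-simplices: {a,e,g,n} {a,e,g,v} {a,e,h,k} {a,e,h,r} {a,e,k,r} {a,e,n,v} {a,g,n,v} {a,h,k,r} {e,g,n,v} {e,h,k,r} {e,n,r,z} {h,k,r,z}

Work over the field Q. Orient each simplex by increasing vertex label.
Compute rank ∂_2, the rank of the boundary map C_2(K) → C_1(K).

rank∂_2=19

n_0=9 n_1=29 n_2=30 n_3=12  [Q]
∂1: piv[ae,ag,ah,ak,an,ar,av,ez] rk=8  ker:eg,eh,ek,en,er,ev,gk,gn,gr,gv,hk,hn,hr,hv,hz,kr,kz,nr,nv,nz,rz
∂2: piv[aeg,aeh,aek,aen,aer,aev,agn,agv,ahk,ahr,akr,anv,ehn,ehv,enr,enz,erz,hkz,hrz] rk=19  ker:egn,egv,ehk,ehr,ekr,env,gnv,hkr,hnv,krz,nrz
∂3: piv[aegn,aegv,aehk,aehr,aekr,aenv,agnv,ahkr,enrz,hkrz] rk=10  ker:egnv,ehkr
rk∂_2=19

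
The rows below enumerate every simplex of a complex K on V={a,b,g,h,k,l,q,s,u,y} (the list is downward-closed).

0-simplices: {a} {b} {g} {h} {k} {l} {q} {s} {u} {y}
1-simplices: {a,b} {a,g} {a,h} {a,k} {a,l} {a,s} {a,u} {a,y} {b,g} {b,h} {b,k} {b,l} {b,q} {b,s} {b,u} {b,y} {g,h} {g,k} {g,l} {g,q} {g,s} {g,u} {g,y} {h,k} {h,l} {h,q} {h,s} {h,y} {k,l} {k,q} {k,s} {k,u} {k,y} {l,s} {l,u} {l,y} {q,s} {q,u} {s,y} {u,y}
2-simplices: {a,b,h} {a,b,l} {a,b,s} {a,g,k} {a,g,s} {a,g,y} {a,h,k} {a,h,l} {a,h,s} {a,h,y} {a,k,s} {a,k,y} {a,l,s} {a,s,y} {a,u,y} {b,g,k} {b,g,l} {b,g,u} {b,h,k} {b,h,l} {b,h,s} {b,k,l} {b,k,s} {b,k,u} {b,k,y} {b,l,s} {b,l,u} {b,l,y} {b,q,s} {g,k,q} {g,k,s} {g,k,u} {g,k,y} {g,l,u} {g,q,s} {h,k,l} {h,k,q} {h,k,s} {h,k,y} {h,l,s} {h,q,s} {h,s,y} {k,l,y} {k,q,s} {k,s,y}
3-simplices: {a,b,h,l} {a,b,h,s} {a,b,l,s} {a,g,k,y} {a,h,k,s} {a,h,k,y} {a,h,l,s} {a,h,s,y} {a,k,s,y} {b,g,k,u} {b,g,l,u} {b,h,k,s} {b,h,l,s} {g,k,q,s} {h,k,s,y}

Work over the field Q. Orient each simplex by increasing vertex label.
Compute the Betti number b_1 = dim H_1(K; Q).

n_0=10 n_1=40 n_2=45 n_3=15  [Q]
∂1: piv[ab,ag,ah,ak,al,as,au,ay,bq] rk=9  ker:bg,bh,bk,bl,bs,bu,by,gh,gk,gl,gq,gs,gu,gy,hk,hl,hq,hs,hy,kl,kq,ks,ku,ky,ls,lu,ly,qs,qu,sy,uy
∂2: piv[abh,abl,abs,agk,ags,agy,ahk,ahl,ahs,ahy,aks,aky,als,asy,auy,bgk,bgl,bgu,bhk,bkl,bku,bky,blu,bly,bqs,gkq,gqs,hkq] rk=28  ker:bhl,bhs,bks,bls,gks,gku,gky,glu,hkl,hks,hky,hls,hqs,hsy,kly,kqs,ksy
∂3: piv[abhl,abhs,abls,agky,ahks,ahky,ahls,ahsy,aksy,bgku,bglu,bhks,gkqs] rk=13  ker:bhls,hksy
b_1=(40−9)−28=3

b_1=3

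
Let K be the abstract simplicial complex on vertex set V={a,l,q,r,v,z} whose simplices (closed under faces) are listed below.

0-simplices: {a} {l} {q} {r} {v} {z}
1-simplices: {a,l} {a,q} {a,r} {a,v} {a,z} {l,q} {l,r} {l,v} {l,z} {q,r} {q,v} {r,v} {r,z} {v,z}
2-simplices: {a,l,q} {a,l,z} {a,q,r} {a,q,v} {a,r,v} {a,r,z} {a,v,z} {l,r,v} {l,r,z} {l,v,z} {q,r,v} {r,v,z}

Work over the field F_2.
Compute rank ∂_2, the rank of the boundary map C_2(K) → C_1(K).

rank∂_2=9

n_0=6 n_1=14 n_2=12  [Z2]
∂1: piv[al,aq,ar,av,az] rk=5  ker:lq,lr,lv,lz,qr,qv,rv,rz,vz
∂2: piv[alq,alz,aqr,aqv,arv,arz,avz,lrv,lrz] rk=9  ker:lvz,qrv,rvz
rk∂_2=9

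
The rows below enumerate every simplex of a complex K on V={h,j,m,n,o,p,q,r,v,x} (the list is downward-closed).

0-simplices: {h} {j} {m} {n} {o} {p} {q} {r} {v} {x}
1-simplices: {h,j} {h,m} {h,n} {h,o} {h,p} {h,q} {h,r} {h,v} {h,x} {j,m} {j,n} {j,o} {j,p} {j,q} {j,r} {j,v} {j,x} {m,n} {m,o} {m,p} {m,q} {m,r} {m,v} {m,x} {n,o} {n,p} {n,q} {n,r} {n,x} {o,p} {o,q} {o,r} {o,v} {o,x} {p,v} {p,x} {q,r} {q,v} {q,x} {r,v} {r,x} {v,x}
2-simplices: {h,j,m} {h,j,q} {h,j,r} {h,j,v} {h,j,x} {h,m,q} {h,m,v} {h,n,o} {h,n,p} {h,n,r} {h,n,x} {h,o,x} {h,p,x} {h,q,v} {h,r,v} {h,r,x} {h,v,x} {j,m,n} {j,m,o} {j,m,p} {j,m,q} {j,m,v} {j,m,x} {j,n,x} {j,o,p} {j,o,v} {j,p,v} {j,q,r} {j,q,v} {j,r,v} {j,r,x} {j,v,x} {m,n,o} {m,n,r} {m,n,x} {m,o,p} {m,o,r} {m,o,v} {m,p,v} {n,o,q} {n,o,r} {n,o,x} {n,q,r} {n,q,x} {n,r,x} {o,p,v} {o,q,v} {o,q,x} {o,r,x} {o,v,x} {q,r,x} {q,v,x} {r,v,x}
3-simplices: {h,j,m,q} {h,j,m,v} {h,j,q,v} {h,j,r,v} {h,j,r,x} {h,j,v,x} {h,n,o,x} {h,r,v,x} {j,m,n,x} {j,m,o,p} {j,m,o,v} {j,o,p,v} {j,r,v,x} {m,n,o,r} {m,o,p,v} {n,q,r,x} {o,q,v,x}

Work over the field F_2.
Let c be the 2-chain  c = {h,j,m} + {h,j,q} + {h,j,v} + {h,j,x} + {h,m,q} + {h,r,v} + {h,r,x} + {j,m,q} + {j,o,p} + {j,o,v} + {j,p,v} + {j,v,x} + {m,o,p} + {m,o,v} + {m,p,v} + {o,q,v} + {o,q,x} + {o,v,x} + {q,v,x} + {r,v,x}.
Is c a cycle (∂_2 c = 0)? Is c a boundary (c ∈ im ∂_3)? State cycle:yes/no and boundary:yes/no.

cycle:yes boundary:yes

n_0=10 n_1=42 n_2=53 n_3=17  [Z2]
∂1: piv[hj,hm,hn,ho,hp,hq,hr,hv,hx] rk=9  ker:jm,jn,jo,jp,jq,jr,jv,jx,mn,mo,mp,mq,mr,mv,mx,no,np,nq,nr,nx,op,oq,or,ov,ox,pv,px,qr,qv,qx,rv,rx,vx
∂2: piv[hjm,hjq,hjr,hjv,hjx,hmq,hmv,hno,hnp,hnr,hnx,hox,hpx,hqv,hrv,hrx,hvx,jmn,jmo,jmp,jmx,jnx,jop,jov,jpv,jqr,mno,mnr,mor,noq,nqr,nqx] rk=32  ker:jmq,jmv,jqv,jrv,jrx,jvx,mnx,mop,mov,mpv,nor,nox,nrx,opv,oqv,oqx,orx,ovx,qrx,qvx,rvx
∂3: piv[hjmq,hjmv,hjqv,hjrv,hjrx,hjvx,hnox,hrvx,jmnx,jmop,jmov,jopv,mnor,mopv,nqrx,oqvx] rk=16  ker:jrvx
∂2c = 0
c vs im∂3: reduces to 0 ⇒ boundary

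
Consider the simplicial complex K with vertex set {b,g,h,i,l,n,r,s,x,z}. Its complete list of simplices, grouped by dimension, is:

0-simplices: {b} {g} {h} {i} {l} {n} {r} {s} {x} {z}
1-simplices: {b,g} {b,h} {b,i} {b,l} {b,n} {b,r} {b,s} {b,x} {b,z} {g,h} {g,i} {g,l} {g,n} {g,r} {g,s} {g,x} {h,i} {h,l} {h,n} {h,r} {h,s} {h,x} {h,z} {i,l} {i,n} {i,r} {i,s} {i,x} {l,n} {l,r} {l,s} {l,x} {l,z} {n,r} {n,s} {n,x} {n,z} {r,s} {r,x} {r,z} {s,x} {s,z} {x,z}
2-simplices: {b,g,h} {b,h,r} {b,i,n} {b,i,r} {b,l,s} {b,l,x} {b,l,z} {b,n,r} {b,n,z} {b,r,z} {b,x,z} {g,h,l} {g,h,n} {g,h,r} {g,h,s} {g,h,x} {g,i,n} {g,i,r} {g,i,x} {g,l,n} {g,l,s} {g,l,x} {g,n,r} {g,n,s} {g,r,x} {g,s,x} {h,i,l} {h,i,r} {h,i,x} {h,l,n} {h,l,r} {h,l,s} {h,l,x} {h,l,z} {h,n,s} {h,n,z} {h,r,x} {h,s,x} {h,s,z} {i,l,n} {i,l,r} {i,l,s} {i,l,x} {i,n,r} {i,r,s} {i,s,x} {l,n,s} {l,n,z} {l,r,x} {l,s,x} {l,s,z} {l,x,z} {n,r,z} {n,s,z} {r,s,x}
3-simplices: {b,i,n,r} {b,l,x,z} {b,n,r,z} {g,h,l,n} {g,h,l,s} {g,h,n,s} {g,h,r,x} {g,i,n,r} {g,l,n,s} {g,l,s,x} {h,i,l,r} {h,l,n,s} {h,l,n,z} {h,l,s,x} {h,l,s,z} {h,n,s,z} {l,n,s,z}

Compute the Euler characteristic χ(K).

χ(K)=5

n_0=10 n_1=43 n_2=55 n_3=17
χ=+10−43+55−17=5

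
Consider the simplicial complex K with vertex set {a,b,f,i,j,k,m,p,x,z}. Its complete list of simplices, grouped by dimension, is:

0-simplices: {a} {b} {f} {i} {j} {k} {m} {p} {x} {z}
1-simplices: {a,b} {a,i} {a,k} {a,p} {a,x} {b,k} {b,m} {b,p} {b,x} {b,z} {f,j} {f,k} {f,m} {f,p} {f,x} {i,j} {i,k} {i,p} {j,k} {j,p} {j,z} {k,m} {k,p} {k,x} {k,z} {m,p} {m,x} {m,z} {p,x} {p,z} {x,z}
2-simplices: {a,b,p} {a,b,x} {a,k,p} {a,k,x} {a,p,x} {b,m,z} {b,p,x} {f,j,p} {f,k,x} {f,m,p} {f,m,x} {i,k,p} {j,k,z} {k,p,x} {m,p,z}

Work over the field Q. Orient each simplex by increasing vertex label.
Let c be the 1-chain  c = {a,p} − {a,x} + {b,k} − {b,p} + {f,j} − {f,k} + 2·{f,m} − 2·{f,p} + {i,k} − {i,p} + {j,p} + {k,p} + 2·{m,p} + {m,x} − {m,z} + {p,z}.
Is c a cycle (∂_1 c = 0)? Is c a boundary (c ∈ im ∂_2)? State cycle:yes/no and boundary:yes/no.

n_0=10 n_1=31 n_2=15  [Q]
∂1: piv[ab,ai,ak,ap,ax,bm,bz,fj,fk] rk=9  ker:bk,bp,bx,fm,fp,fx,ij,ik,ip,jk,jp,jz,km,kp,kx,kz,mp,mx,mz,px,pz,xz
∂2: piv[abp,abx,akp,akx,apx,bmz,fjp,fkx,fmp,fmx,ikp,jkz,mpz] rk=13  ker:bpx,kpx
∂1c = 0
c vs im∂2: residual ≠ 0 ⇒ not boundary

cycle:yes boundary:no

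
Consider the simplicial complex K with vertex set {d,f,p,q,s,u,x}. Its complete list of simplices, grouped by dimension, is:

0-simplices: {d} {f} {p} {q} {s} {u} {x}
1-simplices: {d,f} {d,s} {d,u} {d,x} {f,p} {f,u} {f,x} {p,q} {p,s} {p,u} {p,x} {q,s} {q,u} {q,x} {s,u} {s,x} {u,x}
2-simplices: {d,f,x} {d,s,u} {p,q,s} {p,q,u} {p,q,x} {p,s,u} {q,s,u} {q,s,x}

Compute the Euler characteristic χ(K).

n_0=7 n_1=17 n_2=8
χ=+7−17+8=-2

χ(K)=-2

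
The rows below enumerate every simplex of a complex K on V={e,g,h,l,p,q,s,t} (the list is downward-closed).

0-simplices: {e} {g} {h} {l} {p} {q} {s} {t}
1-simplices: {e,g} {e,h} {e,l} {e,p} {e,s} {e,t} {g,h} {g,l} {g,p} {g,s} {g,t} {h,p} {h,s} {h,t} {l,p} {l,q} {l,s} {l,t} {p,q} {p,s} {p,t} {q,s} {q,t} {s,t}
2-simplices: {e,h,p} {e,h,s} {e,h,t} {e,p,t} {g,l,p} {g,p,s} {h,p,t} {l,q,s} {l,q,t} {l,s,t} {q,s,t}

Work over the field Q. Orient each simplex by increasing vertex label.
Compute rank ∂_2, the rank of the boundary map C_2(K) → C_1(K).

n_0=8 n_1=24 n_2=11  [Q]
∂1: piv[eg,eh,el,ep,es,et,lq] rk=7  ker:gh,gl,gp,gs,gt,hp,hs,ht,lp,ls,lt,pq,ps,pt,qs,qt,st
∂2: piv[ehp,ehs,eht,ept,glp,gps,lqs,lqt,lst] rk=9  ker:hpt,qst
rk∂_2=9

rank∂_2=9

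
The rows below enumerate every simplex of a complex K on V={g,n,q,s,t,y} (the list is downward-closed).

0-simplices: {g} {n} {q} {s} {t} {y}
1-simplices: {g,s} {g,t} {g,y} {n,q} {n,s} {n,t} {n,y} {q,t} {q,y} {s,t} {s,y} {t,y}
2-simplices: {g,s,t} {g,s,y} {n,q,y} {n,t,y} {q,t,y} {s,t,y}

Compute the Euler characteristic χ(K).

n_0=6 n_1=12 n_2=6
χ=+6−12+6=0

χ(K)=0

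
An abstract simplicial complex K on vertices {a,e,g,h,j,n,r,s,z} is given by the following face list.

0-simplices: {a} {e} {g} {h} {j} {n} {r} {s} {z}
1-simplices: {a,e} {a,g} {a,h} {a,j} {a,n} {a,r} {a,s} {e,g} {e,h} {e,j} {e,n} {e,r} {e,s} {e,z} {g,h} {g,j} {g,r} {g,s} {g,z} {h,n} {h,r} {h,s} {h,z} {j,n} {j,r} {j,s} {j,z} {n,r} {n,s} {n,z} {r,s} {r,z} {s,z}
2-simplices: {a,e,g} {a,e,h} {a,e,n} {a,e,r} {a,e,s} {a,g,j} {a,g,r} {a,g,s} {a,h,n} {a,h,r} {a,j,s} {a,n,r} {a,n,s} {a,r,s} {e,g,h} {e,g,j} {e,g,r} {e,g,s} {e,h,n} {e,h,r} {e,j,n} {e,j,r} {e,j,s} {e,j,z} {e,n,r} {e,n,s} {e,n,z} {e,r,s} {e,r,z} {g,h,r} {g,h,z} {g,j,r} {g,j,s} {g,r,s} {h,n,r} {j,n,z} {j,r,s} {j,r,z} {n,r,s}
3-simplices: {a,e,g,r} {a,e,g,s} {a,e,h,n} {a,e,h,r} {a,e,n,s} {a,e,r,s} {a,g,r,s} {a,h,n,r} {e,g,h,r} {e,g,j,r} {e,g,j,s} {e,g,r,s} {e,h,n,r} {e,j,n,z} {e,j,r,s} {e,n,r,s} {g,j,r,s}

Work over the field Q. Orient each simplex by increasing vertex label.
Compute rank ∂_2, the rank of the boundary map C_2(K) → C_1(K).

n_0=9 n_1=33 n_2=39 n_3=17  [Q]
∂1: piv[ae,ag,ah,aj,an,ar,as,ez] rk=8  ker:eg,eh,ej,en,er,es,gh,gj,gr,gs,gz,hn,hr,hs,hz,jn,jr,js,jz,nr,ns,nz,rs,rz,sz
∂2: piv[aeg,aeh,aen,aer,aes,agj,agr,ags,ahn,ahr,ajs,anr,ans,ars,egh,egj,ejn,ejr,ejz,enz,erz,ghz] rk=22  ker:egr,egs,ehn,ehr,ejs,enr,ens,ers,ghr,gjr,gjs,grs,hnr,jnz,jrs,jrz,nrs
∂3: piv[aegr,aegs,aehn,aehr,aens,aers,agrs,ahnr,eghr,egjr,egjs,ehnr,ejnz,ejrs,enrs] rk=15  ker:egrs,gjrs
rk∂_2=22

rank∂_2=22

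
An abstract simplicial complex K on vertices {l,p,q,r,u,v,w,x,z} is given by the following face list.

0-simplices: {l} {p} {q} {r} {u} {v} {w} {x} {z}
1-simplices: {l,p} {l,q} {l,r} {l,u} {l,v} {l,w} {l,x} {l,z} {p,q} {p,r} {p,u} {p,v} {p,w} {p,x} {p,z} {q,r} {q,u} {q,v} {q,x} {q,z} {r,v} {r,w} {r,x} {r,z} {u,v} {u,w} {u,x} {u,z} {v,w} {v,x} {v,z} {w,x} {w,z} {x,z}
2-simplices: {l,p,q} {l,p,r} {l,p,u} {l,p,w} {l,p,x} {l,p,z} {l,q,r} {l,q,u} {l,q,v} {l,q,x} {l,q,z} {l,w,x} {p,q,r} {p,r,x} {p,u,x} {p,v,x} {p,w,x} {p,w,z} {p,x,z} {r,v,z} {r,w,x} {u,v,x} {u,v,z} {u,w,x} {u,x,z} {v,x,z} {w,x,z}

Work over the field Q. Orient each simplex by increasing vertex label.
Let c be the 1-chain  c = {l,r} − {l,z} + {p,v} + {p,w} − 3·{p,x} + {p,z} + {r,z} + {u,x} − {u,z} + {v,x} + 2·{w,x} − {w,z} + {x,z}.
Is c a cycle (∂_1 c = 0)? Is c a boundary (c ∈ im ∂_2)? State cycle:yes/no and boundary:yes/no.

cycle:yes boundary:no

n_0=9 n_1=34 n_2=27  [Q]
∂1: piv[lp,lq,lr,lu,lv,lw,lx,lz] rk=8  ker:pq,pr,pu,pv,pw,px,pz,qr,qu,qv,qx,qz,rv,rw,rx,rz,uv,uw,ux,uz,vw,vx,vz,wx,wz,xz
∂2: piv[lpq,lpr,lpu,lpw,lpx,lpz,lqr,lqu,lqv,lqx,lqz,lwx,prx,pux,pvx,pwz,pxz,rvz,rwx,uvx,uvz,uwx,uxz] rk=23  ker:pqr,pwx,vxz,wxz
∂1c = 0
c vs im∂2: residual ≠ 0 ⇒ not boundary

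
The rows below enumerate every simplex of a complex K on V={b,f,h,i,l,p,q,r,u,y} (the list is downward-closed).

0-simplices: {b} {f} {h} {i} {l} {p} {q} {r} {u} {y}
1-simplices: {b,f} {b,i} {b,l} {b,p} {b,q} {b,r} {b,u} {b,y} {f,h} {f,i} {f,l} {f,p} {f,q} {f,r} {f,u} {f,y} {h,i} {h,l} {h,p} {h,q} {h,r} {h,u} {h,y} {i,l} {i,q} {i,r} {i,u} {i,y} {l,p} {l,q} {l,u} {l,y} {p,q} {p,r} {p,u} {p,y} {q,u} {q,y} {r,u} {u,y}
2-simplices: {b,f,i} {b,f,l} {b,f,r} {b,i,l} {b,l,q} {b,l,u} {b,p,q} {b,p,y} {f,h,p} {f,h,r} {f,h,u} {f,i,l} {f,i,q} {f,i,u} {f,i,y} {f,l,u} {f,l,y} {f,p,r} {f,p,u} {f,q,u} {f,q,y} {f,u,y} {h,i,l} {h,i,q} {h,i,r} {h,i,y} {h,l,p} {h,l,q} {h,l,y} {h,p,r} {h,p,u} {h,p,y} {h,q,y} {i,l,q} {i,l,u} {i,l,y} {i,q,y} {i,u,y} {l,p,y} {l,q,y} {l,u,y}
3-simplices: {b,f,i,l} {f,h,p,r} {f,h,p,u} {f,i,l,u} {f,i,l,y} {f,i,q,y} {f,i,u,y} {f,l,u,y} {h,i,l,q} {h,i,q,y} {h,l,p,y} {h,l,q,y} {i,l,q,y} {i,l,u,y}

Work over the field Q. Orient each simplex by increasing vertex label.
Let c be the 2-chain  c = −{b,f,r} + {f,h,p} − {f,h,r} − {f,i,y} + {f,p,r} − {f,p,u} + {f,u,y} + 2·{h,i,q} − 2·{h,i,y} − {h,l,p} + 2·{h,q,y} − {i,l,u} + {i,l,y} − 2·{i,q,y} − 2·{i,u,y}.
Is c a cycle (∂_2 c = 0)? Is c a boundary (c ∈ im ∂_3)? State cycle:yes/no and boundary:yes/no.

cycle:no boundary:no

n_0=10 n_1=40 n_2=41 n_3=14  [Q]
∂1: piv[bf,bi,bl,bp,bq,br,bu,by,fh] rk=9  ker:fi,fl,fp,fq,fr,fu,fy,hi,hl,hp,hq,hr,hu,hy,il,iq,ir,iu,iy,lp,lq,lu,ly,pq,pr,pu,py,qu,qy,ru,uy
∂2: piv[bfi,bfl,bfr,bil,blq,blu,bpq,bpy,fhp,fhr,fhu,fiq,fiu,fiy,flu,fly,fpr,fpu,fqu,fqy,fuy,hil,hiq,hir,hiy,hlp,hlq,hpy] rk=28  ker:fil,hly,hpr,hpu,hqy,ilq,ilu,ily,iqy,iuy,lpy,lqy,luy
∂3: piv[bfil,fhpr,fhpu,filu,fily,fiqy,fiuy,fluy,hilq,hiqy,hlpy,hlqy,ilqy] rk=13  ker:iluy
∂2c = −{b,f} + {b,r} − {f,i} − {f,p} − {f,r} + 2·{f,u} − {h,l} + 2·{h,p} − {h,r} − {i,u} − {l,p} − {l,u} + {l,y} + {p,r} − {p,u} − {u,y}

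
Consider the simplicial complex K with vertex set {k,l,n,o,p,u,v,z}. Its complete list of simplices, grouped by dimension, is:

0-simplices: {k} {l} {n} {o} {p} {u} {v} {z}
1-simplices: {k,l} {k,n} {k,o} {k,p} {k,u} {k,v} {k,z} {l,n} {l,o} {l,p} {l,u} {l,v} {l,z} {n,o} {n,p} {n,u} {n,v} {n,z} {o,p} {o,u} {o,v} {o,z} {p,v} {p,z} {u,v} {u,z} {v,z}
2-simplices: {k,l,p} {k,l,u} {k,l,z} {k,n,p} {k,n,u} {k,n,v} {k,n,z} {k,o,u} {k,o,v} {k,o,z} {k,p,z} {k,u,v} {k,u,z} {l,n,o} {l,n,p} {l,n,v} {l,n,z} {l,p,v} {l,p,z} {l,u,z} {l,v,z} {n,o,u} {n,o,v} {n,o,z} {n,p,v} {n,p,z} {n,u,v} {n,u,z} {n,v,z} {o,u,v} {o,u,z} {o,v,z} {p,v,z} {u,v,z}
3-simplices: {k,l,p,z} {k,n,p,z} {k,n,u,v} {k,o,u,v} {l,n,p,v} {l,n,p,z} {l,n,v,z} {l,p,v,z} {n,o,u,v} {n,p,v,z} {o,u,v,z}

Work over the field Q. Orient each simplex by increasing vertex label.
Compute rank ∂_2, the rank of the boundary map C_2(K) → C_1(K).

n_0=8 n_1=27 n_2=34 n_3=11  [Q]
∂1: piv[kl,kn,ko,kp,ku,kv,kz] rk=7  ker:ln,lo,lp,lu,lv,lz,no,np,nu,nv,nz,op,ou,ov,oz,pv,pz,uv,uz,vz
∂2: piv[klp,klu,klz,knp,knu,knv,knz,kou,kov,koz,kpz,kuv,kuz,lno,lnp,lnv,lpv,lvz,nou] rk=19  ker:lnz,lpz,luz,nov,noz,npv,npz,nuv,nuz,nvz,ouv,ouz,ovz,pvz,uvz
∂3: piv[klpz,knpz,knuv,kouv,lnpv,lnpz,lnvz,lpvz,nouv,ouvz] rk=10  ker:npvz
rk∂_2=19

rank∂_2=19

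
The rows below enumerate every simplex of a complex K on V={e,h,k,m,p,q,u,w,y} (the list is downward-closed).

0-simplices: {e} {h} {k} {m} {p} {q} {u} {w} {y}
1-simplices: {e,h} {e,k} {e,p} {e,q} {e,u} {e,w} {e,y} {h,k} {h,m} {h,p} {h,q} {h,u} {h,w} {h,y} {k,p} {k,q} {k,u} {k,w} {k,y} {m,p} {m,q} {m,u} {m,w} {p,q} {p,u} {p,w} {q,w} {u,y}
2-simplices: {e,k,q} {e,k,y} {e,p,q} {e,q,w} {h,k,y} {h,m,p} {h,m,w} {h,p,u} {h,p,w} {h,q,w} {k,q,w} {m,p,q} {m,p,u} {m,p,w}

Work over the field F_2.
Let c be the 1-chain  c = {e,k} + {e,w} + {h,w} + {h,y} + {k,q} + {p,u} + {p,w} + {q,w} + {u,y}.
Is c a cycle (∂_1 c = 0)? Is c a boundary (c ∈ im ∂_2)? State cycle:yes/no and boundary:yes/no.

n_0=9 n_1=28 n_2=14  [Z2]
∂1: piv[eh,ek,ep,eq,eu,ew,ey,hm] rk=8  ker:hk,hp,hq,hu,hw,hy,kp,kq,ku,kw,ky,mp,mq,mu,mw,pq,pu,pw,qw,uy
∂2: piv[ekq,eky,epq,eqw,hky,hmp,hmw,hpu,hpw,hqw,kqw,mpq,mpu] rk=13  ker:mpw
∂1c = 0
c vs im∂2: residual ≠ 0 ⇒ not boundary

cycle:yes boundary:no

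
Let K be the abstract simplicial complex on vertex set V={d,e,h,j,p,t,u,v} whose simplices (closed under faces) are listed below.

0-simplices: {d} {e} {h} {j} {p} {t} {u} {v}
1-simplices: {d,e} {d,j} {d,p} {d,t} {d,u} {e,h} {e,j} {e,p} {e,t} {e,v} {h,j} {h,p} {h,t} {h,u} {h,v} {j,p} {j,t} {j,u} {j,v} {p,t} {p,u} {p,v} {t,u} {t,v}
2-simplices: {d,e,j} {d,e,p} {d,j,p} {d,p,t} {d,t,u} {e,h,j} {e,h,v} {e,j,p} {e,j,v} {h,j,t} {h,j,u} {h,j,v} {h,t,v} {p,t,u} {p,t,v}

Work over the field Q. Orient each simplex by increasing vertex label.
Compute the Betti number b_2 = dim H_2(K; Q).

b_2=2

n_0=8 n_1=24 n_2=15  [Q]
∂1: piv[de,dj,dp,dt,du,eh,ev] rk=7  ker:ej,ep,et,hj,hp,ht,hu,hv,jp,jt,ju,jv,pt,pu,pv,tu,tv
∂2: piv[dej,dep,djp,dpt,dtu,ehj,ehv,ejv,hjt,hju,htv,ptu,ptv] rk=13  ker:ejp,hjv
b_2=(15−13)−0=2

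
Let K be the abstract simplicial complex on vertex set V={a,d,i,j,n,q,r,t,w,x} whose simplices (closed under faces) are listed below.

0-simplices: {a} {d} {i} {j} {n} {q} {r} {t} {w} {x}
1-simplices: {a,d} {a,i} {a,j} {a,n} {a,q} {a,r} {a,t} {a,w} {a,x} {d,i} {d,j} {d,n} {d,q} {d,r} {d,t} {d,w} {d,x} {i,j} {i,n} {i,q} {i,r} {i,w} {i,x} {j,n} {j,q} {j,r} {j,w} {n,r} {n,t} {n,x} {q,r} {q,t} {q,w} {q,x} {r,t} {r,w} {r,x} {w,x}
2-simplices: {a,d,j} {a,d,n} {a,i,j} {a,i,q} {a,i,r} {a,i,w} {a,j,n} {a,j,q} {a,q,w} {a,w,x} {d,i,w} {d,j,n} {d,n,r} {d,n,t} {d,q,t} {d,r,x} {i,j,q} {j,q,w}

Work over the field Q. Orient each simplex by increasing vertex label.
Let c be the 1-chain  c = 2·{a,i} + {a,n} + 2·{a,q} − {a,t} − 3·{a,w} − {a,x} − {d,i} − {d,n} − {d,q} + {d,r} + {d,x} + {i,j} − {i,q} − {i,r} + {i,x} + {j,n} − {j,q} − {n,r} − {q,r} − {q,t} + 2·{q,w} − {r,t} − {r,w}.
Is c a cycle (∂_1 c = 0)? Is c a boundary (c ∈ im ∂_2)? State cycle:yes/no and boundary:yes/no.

n_0=10 n_1=38 n_2=18  [Q]
∂1: piv[ad,ai,aj,an,aq,ar,at,aw,ax] rk=9  ker:di,dj,dn,dq,dr,dt,dw,dx,ij,in,iq,ir,iw,ix,jn,jq,jr,jw,nr,nt,nx,qr,qt,qw,qx,rt,rw,rx,wx
∂2: piv[adj,adn,aij,aiq,air,aiw,ajn,ajq,aqw,awx,diw,dnr,dnt,dqt,drx,jqw] rk=16  ker:djn,ijq
∂1c = {d} + {i} + {j} + 2·{n} − {q} − 3·{t} − 2·{w} + {x}

cycle:no boundary:no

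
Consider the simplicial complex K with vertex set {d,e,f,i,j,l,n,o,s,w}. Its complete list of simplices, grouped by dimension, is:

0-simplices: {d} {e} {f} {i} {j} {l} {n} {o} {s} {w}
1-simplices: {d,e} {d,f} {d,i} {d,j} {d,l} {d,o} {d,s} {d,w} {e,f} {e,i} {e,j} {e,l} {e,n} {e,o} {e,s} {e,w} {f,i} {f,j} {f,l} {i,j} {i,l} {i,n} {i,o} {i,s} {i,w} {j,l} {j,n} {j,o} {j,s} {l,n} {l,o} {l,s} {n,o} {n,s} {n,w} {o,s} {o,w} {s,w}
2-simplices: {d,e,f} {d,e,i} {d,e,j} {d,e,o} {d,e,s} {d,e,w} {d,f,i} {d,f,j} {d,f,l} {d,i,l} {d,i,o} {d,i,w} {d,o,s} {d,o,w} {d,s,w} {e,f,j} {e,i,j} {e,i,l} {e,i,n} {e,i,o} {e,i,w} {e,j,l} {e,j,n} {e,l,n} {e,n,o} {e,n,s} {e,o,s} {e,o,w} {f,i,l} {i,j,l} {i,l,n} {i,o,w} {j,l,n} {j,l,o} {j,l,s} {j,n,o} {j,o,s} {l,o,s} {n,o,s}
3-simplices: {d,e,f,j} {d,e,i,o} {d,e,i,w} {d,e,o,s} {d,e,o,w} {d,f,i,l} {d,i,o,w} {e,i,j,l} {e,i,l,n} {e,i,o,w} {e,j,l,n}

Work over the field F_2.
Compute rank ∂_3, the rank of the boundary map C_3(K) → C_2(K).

n_0=10 n_1=38 n_2=39 n_3=11  [Z2]
∂1: piv[de,df,di,dj,dl,do,ds,dw,en] rk=9  ker:ef,ei,ej,el,eo,es,ew,fi,fj,fl,ij,il,in,io,is,iw,jl,jn,jo,js,ln,lo,ls,no,ns,nw,os,ow,sw
∂2: piv[def,dei,dej,deo,des,dew,dfi,dfj,dfl,dil,dio,diw,dos,dow,dsw,eij,eil,ein,ejl,ejn,eln,eno,ens,jlo,jls,jno,jos] rk=27  ker:efj,eio,eiw,eos,eow,fil,ijl,iln,iow,jln,los,nos
∂3: piv[defj,deio,deiw,deos,deow,dfil,diow,eijl,eiln,ejln] rk=10  ker:eiow
rk∂_3=10

rank∂_3=10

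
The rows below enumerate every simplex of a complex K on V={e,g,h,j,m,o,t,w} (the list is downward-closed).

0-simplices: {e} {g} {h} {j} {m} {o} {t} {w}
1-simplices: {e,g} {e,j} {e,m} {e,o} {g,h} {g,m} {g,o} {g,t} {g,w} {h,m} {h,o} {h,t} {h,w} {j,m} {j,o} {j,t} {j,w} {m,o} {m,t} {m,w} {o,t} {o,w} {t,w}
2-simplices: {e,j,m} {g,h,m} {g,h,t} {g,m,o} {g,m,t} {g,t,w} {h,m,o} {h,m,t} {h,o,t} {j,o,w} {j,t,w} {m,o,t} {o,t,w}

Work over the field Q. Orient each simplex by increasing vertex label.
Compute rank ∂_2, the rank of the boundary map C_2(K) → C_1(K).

n_0=8 n_1=23 n_2=13  [Q]
∂1: piv[eg,ej,em,eo,gh,gt,gw] rk=7  ker:gm,go,hm,ho,ht,hw,jm,jo,jt,jw,mo,mt,mw,ot,ow,tw
∂2: piv[ejm,ghm,ght,gmo,gmt,gtw,hmo,hot,jow,jtw,otw] rk=11  ker:hmt,mot
rk∂_2=11

rank∂_2=11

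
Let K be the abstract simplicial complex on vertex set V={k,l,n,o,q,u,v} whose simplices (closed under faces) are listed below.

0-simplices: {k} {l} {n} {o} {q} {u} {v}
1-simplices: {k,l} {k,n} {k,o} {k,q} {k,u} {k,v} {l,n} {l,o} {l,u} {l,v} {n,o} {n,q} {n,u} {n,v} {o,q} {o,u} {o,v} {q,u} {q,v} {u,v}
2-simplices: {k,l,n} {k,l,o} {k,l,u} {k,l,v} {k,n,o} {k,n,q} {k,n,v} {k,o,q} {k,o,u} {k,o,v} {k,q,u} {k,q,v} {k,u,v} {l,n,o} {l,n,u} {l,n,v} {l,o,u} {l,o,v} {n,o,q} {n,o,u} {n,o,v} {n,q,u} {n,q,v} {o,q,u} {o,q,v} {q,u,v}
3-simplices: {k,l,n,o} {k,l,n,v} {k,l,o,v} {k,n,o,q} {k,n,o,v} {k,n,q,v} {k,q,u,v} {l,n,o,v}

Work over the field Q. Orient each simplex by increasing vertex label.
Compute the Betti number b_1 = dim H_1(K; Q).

b_1=0

n_0=7 n_1=20 n_2=26 n_3=8  [Q]
∂1: piv[kl,kn,ko,kq,ku,kv] rk=6  ker:ln,lo,lu,lv,no,nq,nu,nv,oq,ou,ov,qu,qv,uv
∂2: piv[kln,klo,klu,klv,kno,knq,knv,koq,kou,kov,kqu,kqv,kuv,lnu] rk=14  ker:lno,lnv,lou,lov,noq,nou,nov,nqu,nqv,oqu,oqv,quv
∂3: piv[klno,klnv,klov,knoq,knov,knqv,kquv] rk=7  ker:lnov
b_1=(20−6)−14=0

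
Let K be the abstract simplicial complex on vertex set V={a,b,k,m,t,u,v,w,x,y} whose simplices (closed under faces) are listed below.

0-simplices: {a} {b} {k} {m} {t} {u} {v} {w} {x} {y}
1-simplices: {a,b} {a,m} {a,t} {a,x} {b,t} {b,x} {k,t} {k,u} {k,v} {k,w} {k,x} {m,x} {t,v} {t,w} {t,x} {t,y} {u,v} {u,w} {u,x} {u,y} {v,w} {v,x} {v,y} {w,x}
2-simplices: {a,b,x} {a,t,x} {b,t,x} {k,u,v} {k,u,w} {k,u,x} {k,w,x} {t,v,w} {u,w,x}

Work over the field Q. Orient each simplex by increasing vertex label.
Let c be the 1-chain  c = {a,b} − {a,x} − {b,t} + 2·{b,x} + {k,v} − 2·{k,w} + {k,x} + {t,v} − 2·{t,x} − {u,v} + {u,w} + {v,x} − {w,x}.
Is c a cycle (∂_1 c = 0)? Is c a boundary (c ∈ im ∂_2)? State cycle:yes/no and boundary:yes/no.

cycle:yes boundary:no

n_0=10 n_1=24 n_2=9  [Q]
∂1: piv[ab,am,at,ax,kt,ku,kv,kw,ty] rk=9  ker:bt,bx,kx,mx,tv,tw,tx,uv,uw,ux,uy,vw,vx,vy,wx
∂2: piv[abx,atx,btx,kuv,kuw,kux,kwx,tvw] rk=8  ker:uwx
∂1c = 0
c vs im∂2: residual ≠ 0 ⇒ not boundary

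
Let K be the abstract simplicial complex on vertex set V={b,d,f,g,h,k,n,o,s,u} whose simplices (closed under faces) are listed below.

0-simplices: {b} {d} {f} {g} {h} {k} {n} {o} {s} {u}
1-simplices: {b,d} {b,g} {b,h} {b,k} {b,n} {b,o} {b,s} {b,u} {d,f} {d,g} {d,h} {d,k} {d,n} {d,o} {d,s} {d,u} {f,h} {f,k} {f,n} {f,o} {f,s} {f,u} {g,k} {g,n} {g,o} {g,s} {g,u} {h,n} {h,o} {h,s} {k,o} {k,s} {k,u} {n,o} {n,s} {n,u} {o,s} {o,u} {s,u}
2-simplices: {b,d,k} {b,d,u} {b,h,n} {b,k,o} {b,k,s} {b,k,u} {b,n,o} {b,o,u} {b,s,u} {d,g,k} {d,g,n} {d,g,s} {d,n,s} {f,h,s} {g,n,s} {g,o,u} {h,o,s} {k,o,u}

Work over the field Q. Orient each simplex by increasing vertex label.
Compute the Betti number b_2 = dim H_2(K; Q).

n_0=10 n_1=39 n_2=18  [Q]
∂1: piv[bd,bg,bh,bk,bn,bo,bs,bu,df] rk=9  ker:dg,dh,dk,dn,do,ds,du,fh,fk,fn,fo,fs,fu,gk,gn,go,gs,gu,hn,ho,hs,ko,ks,ku,no,ns,nu,os,ou,su
∂2: piv[bdk,bdu,bhn,bko,bks,bku,bno,bou,bsu,dgk,dgn,dgs,dns,fhs,gou,hos] rk=16  ker:gns,kou
b_2=(18−16)−0=2

b_2=2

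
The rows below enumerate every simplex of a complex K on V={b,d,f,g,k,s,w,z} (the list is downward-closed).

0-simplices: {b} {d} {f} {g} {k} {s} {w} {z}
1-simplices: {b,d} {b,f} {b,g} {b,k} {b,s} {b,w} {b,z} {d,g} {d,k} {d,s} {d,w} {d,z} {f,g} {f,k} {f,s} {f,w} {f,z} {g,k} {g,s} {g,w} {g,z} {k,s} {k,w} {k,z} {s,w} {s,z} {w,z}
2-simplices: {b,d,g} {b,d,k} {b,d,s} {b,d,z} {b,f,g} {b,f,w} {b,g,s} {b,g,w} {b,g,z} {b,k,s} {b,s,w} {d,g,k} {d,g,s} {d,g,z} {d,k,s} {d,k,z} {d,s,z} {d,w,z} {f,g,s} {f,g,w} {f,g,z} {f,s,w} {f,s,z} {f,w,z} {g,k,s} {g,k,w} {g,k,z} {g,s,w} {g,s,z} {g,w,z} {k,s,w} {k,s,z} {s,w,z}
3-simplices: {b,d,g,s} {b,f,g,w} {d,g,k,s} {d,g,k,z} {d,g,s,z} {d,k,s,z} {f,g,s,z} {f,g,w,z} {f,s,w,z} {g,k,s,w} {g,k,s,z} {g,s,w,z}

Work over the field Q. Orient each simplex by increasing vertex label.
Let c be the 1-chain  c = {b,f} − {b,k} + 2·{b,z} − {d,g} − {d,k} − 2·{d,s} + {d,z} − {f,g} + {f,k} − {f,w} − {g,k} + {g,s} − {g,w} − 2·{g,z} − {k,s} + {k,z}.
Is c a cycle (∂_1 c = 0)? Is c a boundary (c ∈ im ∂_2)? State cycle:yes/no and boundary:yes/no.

n_0=8 n_1=27 n_2=33 n_3=12  [Q]
∂1: piv[bd,bf,bg,bk,bs,bw,bz] rk=7  ker:dg,dk,ds,dw,dz,fg,fk,fs,fw,fz,gk,gs,gw,gz,ks,kw,kz,sw,sz,wz
∂2: piv[bdg,bdk,bds,bdz,bfg,bfw,bgs,bgw,bgz,bks,bsw,dgk,dkz,dsz,dwz,fgs,fgz,fwz,gkw] rk=19  ker:dgs,dgz,dks,fgw,fsw,fsz,gks,gkz,gsw,gsz,gwz,ksw,ksz,swz
∂3: piv[bdgs,bfgw,dgks,dgkz,dgsz,dksz,fgsz,fgwz,fswz,gksw,gswz] rk=11  ker:gksz
∂1c = −2·{b} + 3·{d} + 2·{f} + {g} − 2·{k} − 2·{s} − 2·{w} + 2·{z}

cycle:no boundary:no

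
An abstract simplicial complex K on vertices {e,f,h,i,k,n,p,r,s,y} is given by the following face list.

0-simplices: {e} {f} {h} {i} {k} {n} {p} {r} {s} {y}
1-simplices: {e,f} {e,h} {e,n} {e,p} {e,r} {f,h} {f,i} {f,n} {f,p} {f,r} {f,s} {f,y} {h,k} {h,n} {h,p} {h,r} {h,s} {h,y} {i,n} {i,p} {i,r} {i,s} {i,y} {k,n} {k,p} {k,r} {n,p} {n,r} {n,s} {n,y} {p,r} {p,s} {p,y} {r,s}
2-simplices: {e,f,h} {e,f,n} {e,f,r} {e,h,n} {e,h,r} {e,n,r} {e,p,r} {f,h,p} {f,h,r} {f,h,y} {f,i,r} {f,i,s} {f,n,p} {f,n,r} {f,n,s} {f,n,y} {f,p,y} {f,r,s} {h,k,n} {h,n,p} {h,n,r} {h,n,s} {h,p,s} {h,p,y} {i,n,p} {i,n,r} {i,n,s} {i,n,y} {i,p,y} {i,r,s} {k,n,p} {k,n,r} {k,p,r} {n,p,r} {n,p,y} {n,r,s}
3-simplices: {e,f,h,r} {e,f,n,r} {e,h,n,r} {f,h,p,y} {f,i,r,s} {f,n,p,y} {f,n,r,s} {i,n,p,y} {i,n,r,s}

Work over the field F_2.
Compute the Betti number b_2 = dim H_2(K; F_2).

n_0=10 n_1=34 n_2=36 n_3=9  [Z2]
∂1: piv[ef,eh,en,ep,er,fi,fs,fy,hk] rk=9  ker:fh,fn,fp,fr,hn,hp,hr,hs,hy,in,ip,ir,is,iy,kn,kp,kr,np,nr,ns,ny,pr,ps,py,rs
∂2: piv[efh,efn,efr,ehn,ehr,enr,epr,fhp,fhy,fir,fis,fnp,fns,fny,fpy,frs,hkn,hns,hps,inp,inr,iny,knp,knr,kpr] rk=25  ker:fhr,fnr,hnp,hnr,hpy,ins,ipy,irs,npr,npy,nrs
∂3: piv[efhr,efnr,ehnr,fhpy,firs,fnpy,fnrs,inpy,inrs] rk=9
b_2=(36−25)−9=2

b_2=2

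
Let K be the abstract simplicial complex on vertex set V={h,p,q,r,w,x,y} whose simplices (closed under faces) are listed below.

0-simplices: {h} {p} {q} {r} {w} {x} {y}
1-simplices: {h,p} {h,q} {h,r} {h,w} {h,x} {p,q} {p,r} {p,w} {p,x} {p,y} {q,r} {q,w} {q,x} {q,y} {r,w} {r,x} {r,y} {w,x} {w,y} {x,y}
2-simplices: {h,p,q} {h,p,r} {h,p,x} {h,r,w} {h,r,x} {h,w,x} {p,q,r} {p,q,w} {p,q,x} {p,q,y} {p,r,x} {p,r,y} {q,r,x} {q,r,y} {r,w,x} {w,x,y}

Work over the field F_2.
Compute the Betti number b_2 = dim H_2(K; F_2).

b_2=4

n_0=7 n_1=20 n_2=16  [Z2]
∂1: piv[hp,hq,hr,hw,hx,py] rk=6  ker:pq,pr,pw,px,qr,qw,qx,qy,rw,rx,ry,wx,wy,xy
∂2: piv[hpq,hpr,hpx,hrw,hrx,hwx,pqr,pqw,pqx,pqy,pry,wxy] rk=12  ker:prx,qrx,qry,rwx
b_2=(16−12)−0=4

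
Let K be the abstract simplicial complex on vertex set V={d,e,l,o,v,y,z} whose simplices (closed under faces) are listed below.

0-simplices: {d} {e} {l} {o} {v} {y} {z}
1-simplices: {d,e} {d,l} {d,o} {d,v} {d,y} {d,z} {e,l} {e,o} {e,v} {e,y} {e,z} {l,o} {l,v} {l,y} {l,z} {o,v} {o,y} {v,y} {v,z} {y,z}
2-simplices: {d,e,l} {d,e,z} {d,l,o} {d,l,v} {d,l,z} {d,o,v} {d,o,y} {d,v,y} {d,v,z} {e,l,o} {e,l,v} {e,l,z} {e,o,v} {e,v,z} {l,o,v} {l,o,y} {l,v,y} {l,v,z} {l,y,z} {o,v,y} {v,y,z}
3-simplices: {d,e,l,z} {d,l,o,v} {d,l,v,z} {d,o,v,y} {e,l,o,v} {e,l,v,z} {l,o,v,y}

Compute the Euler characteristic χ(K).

χ(K)=1

n_0=7 n_1=20 n_2=21 n_3=7
χ=+7−20+21−7=1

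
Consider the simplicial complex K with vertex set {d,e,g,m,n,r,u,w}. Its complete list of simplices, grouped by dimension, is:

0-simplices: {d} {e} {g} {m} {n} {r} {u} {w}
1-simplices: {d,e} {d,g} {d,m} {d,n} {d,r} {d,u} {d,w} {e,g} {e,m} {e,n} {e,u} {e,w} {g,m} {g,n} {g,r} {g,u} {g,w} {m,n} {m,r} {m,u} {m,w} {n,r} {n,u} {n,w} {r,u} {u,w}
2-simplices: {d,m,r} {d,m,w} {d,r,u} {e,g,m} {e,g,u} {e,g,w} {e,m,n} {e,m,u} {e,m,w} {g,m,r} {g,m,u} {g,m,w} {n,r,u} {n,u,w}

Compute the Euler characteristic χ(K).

n_0=8 n_1=26 n_2=14
χ=+8−26+14=-4

χ(K)=-4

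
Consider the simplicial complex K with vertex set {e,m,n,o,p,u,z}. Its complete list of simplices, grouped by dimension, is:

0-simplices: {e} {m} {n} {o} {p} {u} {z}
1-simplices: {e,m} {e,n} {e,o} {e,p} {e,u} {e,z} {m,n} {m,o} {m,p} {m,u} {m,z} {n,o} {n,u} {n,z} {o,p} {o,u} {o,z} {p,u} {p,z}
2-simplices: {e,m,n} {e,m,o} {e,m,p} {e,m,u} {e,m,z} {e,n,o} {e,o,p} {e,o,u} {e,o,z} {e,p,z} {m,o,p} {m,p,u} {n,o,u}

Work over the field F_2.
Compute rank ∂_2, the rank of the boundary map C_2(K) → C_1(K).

rank∂_2=12

n_0=7 n_1=19 n_2=13  [Z2]
∂1: piv[em,en,eo,ep,eu,ez] rk=6  ker:mn,mo,mp,mu,mz,no,nu,nz,op,ou,oz,pu,pz
∂2: piv[emn,emo,emp,emu,emz,eno,eop,eou,eoz,epz,mpu,nou] rk=12  ker:mop
rk∂_2=12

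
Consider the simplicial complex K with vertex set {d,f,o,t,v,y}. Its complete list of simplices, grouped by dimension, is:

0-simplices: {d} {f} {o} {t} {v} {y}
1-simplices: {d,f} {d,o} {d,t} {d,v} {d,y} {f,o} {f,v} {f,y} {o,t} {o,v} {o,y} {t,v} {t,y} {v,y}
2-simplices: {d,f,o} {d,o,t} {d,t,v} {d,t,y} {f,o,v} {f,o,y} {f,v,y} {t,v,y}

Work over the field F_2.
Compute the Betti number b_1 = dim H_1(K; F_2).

b_1=1

n_0=6 n_1=14 n_2=8  [Z2]
∂1: piv[df,do,dt,dv,dy] rk=5  ker:fo,fv,fy,ot,ov,oy,tv,ty,vy
∂2: piv[dfo,dot,dtv,dty,fov,foy,fvy,tvy] rk=8
b_1=(14−5)−8=1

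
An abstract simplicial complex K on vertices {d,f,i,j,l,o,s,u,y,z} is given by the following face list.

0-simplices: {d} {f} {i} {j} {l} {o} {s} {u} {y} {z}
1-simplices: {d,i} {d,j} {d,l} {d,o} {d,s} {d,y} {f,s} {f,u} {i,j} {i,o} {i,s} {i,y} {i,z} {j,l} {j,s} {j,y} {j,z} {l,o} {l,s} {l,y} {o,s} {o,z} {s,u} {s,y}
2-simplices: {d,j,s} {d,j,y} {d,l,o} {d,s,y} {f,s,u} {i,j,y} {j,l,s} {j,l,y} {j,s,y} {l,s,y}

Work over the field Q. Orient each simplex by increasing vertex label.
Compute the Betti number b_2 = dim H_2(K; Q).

b_2=2

n_0=10 n_1=24 n_2=10  [Q]
∂1: piv[di,dj,dl,do,ds,dy,fs,fu,iz] rk=9  ker:ij,io,is,iy,jl,js,jy,jz,lo,ls,ly,os,oz,su,sy
∂2: piv[djs,djy,dlo,dsy,fsu,ijy,jls,jly] rk=8  ker:jsy,lsy
b_2=(10−8)−0=2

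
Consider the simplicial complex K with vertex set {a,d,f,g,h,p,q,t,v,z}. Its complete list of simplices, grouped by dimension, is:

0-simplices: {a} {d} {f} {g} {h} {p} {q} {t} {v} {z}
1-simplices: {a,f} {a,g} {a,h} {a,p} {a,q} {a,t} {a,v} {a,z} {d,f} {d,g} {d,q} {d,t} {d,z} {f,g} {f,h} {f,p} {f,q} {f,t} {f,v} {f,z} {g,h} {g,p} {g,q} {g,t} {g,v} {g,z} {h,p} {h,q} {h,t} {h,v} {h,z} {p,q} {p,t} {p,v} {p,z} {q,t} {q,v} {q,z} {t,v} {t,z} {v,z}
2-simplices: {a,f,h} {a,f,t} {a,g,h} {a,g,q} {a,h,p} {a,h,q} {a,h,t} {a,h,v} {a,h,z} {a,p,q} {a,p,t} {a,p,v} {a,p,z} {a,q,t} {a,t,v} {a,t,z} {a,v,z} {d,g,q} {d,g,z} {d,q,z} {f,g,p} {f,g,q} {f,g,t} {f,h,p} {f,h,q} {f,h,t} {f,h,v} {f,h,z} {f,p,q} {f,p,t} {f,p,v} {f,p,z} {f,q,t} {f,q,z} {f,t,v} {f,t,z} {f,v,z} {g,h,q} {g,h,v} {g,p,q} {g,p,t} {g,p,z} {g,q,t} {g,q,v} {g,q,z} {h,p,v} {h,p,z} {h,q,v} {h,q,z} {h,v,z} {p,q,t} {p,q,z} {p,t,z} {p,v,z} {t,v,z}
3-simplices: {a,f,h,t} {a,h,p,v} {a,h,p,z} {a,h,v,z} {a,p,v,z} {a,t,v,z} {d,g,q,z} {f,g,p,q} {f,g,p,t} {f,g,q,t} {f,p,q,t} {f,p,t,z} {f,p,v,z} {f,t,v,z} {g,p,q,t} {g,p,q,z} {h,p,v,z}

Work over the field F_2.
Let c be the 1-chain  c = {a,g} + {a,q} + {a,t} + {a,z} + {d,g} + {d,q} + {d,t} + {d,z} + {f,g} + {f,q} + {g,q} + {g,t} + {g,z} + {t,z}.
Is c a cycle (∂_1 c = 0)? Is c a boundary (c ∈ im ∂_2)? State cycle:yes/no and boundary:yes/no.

n_0=10 n_1=41 n_2=55 n_3=17  [Z2]
∂1: piv[af,ag,ah,ap,aq,at,av,az,df] rk=9  ker:dg,dq,dt,dz,fg,fh,fp,fq,ft,fv,fz,gh,gp,gq,gt,gv,gz,hp,hq,ht,hv,hz,pq,pt,pv,pz,qt,qv,qz,tv,tz,vz
∂2: piv[afh,aft,agh,agq,ahp,ahq,aht,ahv,ahz,apq,apt,apv,apz,aqt,atv,atz,avz,dgq,dgz,dqz,fgp,fgq,fgt,fhp,fhq,fhv,fhz,fqz,ghv,gqv] rk=30  ker:fht,fpq,fpt,fpv,fpz,fqt,ftv,ftz,fvz,ghq,gpq,gpt,gpz,gqt,gqz,hpv,hpz,hqv,hqz,hvz,pqt,pqz,ptz,pvz,tvz
∂3: piv[afht,ahpv,ahpz,ahvz,apvz,atvz,dgqz,fgpq,fgpt,fgqt,fpqt,fptz,fpvz,ftvz,gpqz] rk=15  ker:gpqt,hpvz
∂1c = 0
c vs im∂2: residual ≠ 0 ⇒ not boundary

cycle:yes boundary:no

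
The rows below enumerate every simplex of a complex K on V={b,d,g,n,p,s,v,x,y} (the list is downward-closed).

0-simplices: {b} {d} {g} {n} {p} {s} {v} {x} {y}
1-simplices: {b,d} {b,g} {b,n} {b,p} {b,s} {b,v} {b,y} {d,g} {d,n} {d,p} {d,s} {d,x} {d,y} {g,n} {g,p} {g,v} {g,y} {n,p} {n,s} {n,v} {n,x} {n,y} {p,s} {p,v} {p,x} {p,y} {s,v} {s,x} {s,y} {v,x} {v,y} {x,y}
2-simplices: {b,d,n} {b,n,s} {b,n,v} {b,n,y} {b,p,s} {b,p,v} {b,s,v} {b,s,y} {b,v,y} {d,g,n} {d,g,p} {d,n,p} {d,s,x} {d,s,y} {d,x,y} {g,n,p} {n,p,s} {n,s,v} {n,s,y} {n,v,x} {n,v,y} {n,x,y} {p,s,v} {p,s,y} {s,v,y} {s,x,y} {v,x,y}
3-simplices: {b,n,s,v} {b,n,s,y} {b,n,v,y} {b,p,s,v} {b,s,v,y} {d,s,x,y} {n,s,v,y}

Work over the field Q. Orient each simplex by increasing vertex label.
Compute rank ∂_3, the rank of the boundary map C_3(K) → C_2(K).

n_0=9 n_1=32 n_2=27 n_3=7  [Q]
∂1: piv[bd,bg,bn,bp,bs,bv,by,dx] rk=8  ker:dg,dn,dp,ds,dy,gn,gp,gv,gy,np,ns,nv,nx,ny,ps,pv,px,py,sv,sx,sy,vx,vy,xy
∂2: piv[bdn,bns,bnv,bny,bps,bpv,bsv,bsy,bvy,dgn,dgp,dnp,dsx,dsy,dxy,nps,nvx,nxy,psy] rk=19  ker:gnp,nsv,nsy,nvy,psv,svy,sxy,vxy
∂3: piv[bnsv,bnsy,bnvy,bpsv,bsvy,dsxy] rk=6  ker:nsvy
rk∂_3=6

rank∂_3=6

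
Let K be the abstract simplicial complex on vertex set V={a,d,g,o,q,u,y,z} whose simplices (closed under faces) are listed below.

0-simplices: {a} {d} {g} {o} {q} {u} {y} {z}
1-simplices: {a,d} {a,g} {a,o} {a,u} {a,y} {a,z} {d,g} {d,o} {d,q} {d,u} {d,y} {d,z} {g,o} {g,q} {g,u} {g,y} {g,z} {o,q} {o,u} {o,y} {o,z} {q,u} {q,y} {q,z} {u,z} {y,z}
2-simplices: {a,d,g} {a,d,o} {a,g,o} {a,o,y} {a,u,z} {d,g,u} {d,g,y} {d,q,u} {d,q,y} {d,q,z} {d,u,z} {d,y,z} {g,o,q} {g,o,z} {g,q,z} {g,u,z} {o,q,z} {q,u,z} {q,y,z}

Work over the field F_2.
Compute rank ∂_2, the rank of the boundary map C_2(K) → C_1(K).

rank∂_2=16

n_0=8 n_1=26 n_2=19  [Z2]
∂1: piv[ad,ag,ao,au,ay,az,dq] rk=7  ker:dg,do,du,dy,dz,go,gq,gu,gy,gz,oq,ou,oy,oz,qu,qy,qz,uz,yz
∂2: piv[adg,ado,ago,aoy,auz,dgu,dgy,dqu,dqy,dqz,duz,dyz,goq,goz,gqz,guz] rk=16  ker:oqz,quz,qyz
rk∂_2=16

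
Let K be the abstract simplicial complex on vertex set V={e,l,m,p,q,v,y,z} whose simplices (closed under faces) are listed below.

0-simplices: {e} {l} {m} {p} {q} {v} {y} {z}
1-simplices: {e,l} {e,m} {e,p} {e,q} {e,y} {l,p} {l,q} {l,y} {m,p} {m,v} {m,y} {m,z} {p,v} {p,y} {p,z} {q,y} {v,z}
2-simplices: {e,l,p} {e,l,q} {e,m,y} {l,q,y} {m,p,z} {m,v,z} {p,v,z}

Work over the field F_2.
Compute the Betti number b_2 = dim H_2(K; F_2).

b_2=0

n_0=8 n_1=17 n_2=7  [Z2]
∂1: piv[el,em,ep,eq,ey,mv,mz] rk=7  ker:lp,lq,ly,mp,my,pv,py,pz,qy,vz
∂2: piv[elp,elq,emy,lqy,mpz,mvz,pvz] rk=7
b_2=(7−7)−0=0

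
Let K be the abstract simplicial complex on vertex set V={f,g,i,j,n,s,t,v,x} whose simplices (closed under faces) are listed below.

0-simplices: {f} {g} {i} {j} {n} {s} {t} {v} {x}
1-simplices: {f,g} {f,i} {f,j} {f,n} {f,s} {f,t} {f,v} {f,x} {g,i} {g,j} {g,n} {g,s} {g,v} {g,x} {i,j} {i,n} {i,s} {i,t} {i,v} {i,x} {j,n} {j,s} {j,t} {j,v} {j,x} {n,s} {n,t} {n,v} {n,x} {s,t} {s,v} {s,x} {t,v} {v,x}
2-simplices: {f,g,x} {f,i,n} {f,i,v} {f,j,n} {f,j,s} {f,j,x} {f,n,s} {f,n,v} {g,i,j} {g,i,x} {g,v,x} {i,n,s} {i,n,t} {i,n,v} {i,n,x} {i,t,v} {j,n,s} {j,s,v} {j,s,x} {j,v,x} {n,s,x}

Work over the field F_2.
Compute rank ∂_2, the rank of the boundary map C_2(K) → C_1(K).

rank∂_2=19

n_0=9 n_1=34 n_2=21  [Z2]
∂1: piv[fg,fi,fj,fn,fs,ft,fv,fx] rk=8  ker:gi,gj,gn,gs,gv,gx,ij,in,is,it,iv,ix,jn,js,jt,jv,jx,ns,nt,nv,nx,st,sv,sx,tv,vx
∂2: piv[fgx,fin,fiv,fjn,fjs,fjx,fns,fnv,gij,gix,gvx,ins,int,inx,itv,jsv,jsx,jvx,nsx] rk=19  ker:inv,jns
rk∂_2=19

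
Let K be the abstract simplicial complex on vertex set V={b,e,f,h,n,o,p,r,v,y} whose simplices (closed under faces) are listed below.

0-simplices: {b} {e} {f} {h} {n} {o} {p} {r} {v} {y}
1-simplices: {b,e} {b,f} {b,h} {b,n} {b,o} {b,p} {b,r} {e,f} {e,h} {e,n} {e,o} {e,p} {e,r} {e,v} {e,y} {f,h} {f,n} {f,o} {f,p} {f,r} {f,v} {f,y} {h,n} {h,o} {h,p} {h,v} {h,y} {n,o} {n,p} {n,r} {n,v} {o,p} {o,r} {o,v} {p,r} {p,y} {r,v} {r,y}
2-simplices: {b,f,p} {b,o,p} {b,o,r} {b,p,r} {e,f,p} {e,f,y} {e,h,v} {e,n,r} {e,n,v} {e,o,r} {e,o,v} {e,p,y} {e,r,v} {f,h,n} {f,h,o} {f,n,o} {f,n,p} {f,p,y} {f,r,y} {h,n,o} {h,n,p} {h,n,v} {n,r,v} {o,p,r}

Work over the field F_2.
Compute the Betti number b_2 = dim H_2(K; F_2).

n_0=10 n_1=38 n_2=24  [Z2]
∂1: piv[be,bf,bh,bn,bo,bp,br,ev,ey] rk=9  ker:ef,eh,en,eo,ep,er,fh,fn,fo,fp,fr,fv,fy,hn,ho,hp,hv,hy,no,np,nr,nv,op,or,ov,pr,py,rv,ry
∂2: piv[bfp,bop,bor,bpr,efp,efy,ehv,enr,env,eor,eov,epy,erv,fhn,fho,fno,fnp,fry,hnp,hnv] rk=20  ker:fpy,hno,nrv,opr
b_2=(24−20)−0=4

b_2=4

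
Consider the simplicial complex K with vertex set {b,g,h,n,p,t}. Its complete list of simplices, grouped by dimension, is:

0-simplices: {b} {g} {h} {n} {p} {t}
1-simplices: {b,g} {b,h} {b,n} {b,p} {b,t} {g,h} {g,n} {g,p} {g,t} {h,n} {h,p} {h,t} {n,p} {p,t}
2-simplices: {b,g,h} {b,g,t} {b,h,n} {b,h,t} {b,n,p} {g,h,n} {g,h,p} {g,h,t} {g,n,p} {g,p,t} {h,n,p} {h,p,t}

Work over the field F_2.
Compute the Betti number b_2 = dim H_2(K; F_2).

n_0=6 n_1=14 n_2=12  [Z2]
∂1: piv[bg,bh,bn,bp,bt] rk=5  ker:gh,gn,gp,gt,hn,hp,ht,np,pt
∂2: piv[bgh,bgt,bhn,bht,bnp,ghn,ghp,gnp,gpt] rk=9  ker:ght,hnp,hpt
b_2=(12−9)−0=3

b_2=3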